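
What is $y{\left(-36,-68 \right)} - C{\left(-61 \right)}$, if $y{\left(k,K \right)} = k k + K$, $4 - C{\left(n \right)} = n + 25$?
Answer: $1188$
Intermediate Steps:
$C{\left(n \right)} = -21 - n$ ($C{\left(n \right)} = 4 - \left(n + 25\right) = 4 - \left(25 + n\right) = -21 - n$)
$y{\left(k,K \right)} = K + k^{2}$ ($y{\left(k,K \right)} = k^{2} + K = K + k^{2}$)
$y{\left(-36,-68 \right)} - C{\left(-61 \right)} = \left(-68 + \left(-36\right)^{2}\right) - \left(-21 - -61\right) = \left(-68 + 1296\right) - \left(-21 + 61\right) = 1228 - 40 = 1188$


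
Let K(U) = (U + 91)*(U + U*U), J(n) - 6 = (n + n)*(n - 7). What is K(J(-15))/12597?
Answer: 112092018/4199 ≈ 26695.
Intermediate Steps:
J(n) = 6 + 2*n*(-7 + n) (J(n) = 6 + (n + n)*(n - 7) = 6 + (2*n)*(-7 + n) = 6 + 2*n*(-7 + n))
K(U) = (91 + U)*(U + U**2)
K(J(-15))/12597 = ((6 - 14*(-15) + 2*(-15)**2)*(91 + (6 - 14*(-15) + 2*(-15)**2)**2 + 92*(6 - 14*(-15) + 2*(-15)**2)))/12597 = ((6 + 210 + 2*225)*(91 + (6 + 210 + 2*225)**2 + 92*(6 + 210 + 2*225)))*(1/12597) = ((6 + 210 + 450)*(91 + (6 + 210 + 450)**2 + 92*(6 + 210 + 450)))*(1/12597) = (666*(91 + 666**2 + 92*666))*(1/12597) = (666*(91 + 443556 + 61272))*(1/12597) = (666*504919)*(1/12597) = 336276054*(1/12597) = 112092018/4199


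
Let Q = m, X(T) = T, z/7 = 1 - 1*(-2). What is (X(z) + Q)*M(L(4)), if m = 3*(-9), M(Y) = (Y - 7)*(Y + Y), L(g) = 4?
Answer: 144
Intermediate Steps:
z = 21 (z = 7*(1 - 1*(-2)) = 7*(1 + 2) = 7*3 = 21)
M(Y) = 2*Y*(-7 + Y) (M(Y) = (-7 + Y)*(2*Y) = 2*Y*(-7 + Y))
m = -27
Q = -27
(X(z) + Q)*M(L(4)) = (21 - 27)*(2*4*(-7 + 4)) = -12*4*(-3) = -6*(-24) = 144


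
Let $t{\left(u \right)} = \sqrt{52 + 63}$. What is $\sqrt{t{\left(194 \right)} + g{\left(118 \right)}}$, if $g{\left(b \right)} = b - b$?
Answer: $\sqrt[4]{115} \approx 3.2747$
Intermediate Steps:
$t{\left(u \right)} = \sqrt{115}$
$g{\left(b \right)} = 0$
$\sqrt{t{\left(194 \right)} + g{\left(118 \right)}} = \sqrt{\sqrt{115} + 0} = \sqrt{\sqrt{115}} = \sqrt[4]{115}$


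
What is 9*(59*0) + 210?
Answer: 210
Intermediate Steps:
9*(59*0) + 210 = 9*0 + 210 = 0 + 210 = 210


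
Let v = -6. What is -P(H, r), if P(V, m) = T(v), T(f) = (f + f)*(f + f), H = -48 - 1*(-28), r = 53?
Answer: -144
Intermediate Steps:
H = -20 (H = -48 + 28 = -20)
T(f) = 4*f² (T(f) = (2*f)*(2*f) = 4*f²)
P(V, m) = 144 (P(V, m) = 4*(-6)² = 4*36 = 144)
-P(H, r) = -1*144 = -144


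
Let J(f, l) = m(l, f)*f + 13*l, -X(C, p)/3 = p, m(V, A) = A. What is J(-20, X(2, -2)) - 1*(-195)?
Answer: 673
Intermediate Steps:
X(C, p) = -3*p
J(f, l) = f**2 + 13*l (J(f, l) = f*f + 13*l = f**2 + 13*l)
J(-20, X(2, -2)) - 1*(-195) = ((-20)**2 + 13*(-3*(-2))) - 1*(-195) = (400 + 13*6) + 195 = (400 + 78) + 195 = 478 + 195 = 673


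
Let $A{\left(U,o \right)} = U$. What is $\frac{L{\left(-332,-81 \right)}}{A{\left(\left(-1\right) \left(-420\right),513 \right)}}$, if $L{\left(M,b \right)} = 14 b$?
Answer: $- \frac{27}{10} \approx -2.7$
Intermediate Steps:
$\frac{L{\left(-332,-81 \right)}}{A{\left(\left(-1\right) \left(-420\right),513 \right)}} = \frac{14 \left(-81\right)}{\left(-1\right) \left(-420\right)} = - \frac{1134}{420} = \left(-1134\right) \frac{1}{420} = - \frac{27}{10}$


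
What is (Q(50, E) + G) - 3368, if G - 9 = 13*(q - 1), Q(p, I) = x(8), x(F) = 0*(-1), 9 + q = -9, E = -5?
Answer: -3606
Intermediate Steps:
q = -18 (q = -9 - 9 = -18)
x(F) = 0
Q(p, I) = 0
G = -238 (G = 9 + 13*(-18 - 1) = 9 + 13*(-19) = 9 - 247 = -238)
(Q(50, E) + G) - 3368 = (0 - 238) - 3368 = -238 - 3368 = -3606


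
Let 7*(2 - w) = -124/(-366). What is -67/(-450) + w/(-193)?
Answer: 5146537/37084950 ≈ 0.13878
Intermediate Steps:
w = 2500/1281 (w = 2 - (-124)/(7*(-366)) = 2 - (-124)*(-1)/(7*366) = 2 - ⅐*62/183 = 2 - 62/1281 = 2500/1281 ≈ 1.9516)
-67/(-450) + w/(-193) = -67/(-450) + (2500/1281)/(-193) = -67*(-1/450) + (2500/1281)*(-1/193) = 67/450 - 2500/247233 = 5146537/37084950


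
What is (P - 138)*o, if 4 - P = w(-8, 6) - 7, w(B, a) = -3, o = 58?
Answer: -7192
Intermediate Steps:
P = 14 (P = 4 - (-3 - 7) = 4 - 1*(-10) = 4 + 10 = 14)
(P - 138)*o = (14 - 138)*58 = -124*58 = -7192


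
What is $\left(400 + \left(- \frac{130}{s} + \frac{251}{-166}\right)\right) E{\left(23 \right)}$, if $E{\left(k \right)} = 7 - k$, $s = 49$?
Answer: $- \frac{25757768}{4067} \approx -6333.4$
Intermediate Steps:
$\left(400 + \left(- \frac{130}{s} + \frac{251}{-166}\right)\right) E{\left(23 \right)} = \left(400 + \left(- \frac{130}{49} + \frac{251}{-166}\right)\right) \left(7 - 23\right) = \left(400 + \left(\left(-130\right) \frac{1}{49} + 251 \left(- \frac{1}{166}\right)\right)\right) \left(7 - 23\right) = \left(400 - \frac{33879}{8134}\right) \left(-16\right) = \frac{3219721}{8134} \left(-16\right) = - \frac{25757768}{4067}$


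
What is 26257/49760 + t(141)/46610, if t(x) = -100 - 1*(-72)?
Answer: 122244549/231931360 ≈ 0.52707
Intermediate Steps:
t(x) = -28 (t(x) = -100 + 72 = -28)
26257/49760 + t(141)/46610 = 26257/49760 - 28/46610 = 26257*(1/49760) - 28*1/46610 = 26257/49760 - 14/23305 = 122244549/231931360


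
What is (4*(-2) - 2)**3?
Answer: -1000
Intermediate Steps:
(4*(-2) - 2)**3 = (-8 - 2)**3 = (-10)**3 = -1000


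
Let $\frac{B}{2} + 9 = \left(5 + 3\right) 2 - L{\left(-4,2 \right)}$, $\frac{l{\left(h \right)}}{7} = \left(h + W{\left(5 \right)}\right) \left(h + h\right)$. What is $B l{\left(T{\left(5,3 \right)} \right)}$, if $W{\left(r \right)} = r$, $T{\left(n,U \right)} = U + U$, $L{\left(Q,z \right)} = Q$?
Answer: $20328$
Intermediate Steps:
$T{\left(n,U \right)} = 2 U$
$l{\left(h \right)} = 14 h \left(5 + h\right)$ ($l{\left(h \right)} = 7 \left(h + 5\right) \left(h + h\right) = 7 \left(5 + h\right) 2 h = 7 \cdot 2 h \left(5 + h\right) = 14 h \left(5 + h\right)$)
$B = 22$ ($B = -18 + 2 \left(\left(5 + 3\right) 2 - -4\right) = -18 + 2 \left(8 \cdot 2 + 4\right) = -18 + 2 \left(16 + 4\right) = -18 + 2 \cdot 20 = -18 + 40 = 22$)
$B l{\left(T{\left(5,3 \right)} \right)} = 22 \cdot 14 \cdot 2 \cdot 3 \left(5 + 2 \cdot 3\right) = 22 \cdot 14 \cdot 6 \left(5 + 6\right) = 22 \cdot 14 \cdot 6 \cdot 11 = 22 \cdot 924 = 20328$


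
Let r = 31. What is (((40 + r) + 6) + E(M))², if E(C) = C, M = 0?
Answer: 5929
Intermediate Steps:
(((40 + r) + 6) + E(M))² = (((40 + 31) + 6) + 0)² = ((71 + 6) + 0)² = (77 + 0)² = 77² = 5929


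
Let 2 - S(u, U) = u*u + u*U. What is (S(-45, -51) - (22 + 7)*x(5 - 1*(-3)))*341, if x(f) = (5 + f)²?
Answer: -3143679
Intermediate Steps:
S(u, U) = 2 - u² - U*u (S(u, U) = 2 - (u*u + u*U) = 2 - (u² + U*u) = 2 + (-u² - U*u) = 2 - u² - U*u)
(S(-45, -51) - (22 + 7)*x(5 - 1*(-3)))*341 = ((2 - 1*(-45)² - 1*(-51)*(-45)) - (22 + 7)*(5 + (5 - 1*(-3)))²)*341 = ((2 - 1*2025 - 2295) - 29*(5 + (5 + 3))²)*341 = ((2 - 2025 - 2295) - 29*(5 + 8)²)*341 = (-4318 - 29*13²)*341 = (-4318 - 29*169)*341 = (-4318 - 1*4901)*341 = (-4318 - 4901)*341 = -9219*341 = -3143679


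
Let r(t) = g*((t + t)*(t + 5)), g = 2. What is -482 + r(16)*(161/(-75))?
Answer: -84178/25 ≈ -3367.1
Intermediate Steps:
r(t) = 4*t*(5 + t) (r(t) = 2*((t + t)*(t + 5)) = 2*((2*t)*(5 + t)) = 2*(2*t*(5 + t)) = 4*t*(5 + t))
-482 + r(16)*(161/(-75)) = -482 + (4*16*(5 + 16))*(161/(-75)) = -482 + (4*16*21)*(161*(-1/75)) = -482 + 1344*(-161/75) = -482 - 72128/25 = -84178/25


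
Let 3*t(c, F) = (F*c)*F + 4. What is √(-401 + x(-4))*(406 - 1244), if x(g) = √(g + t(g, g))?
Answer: -838*√(-401 + 2*I*√6) ≈ -102.5 - 16781.0*I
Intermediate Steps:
t(c, F) = 4/3 + c*F²/3 (t(c, F) = ((F*c)*F + 4)/3 = (c*F² + 4)/3 = (4 + c*F²)/3 = 4/3 + c*F²/3)
x(g) = √(4/3 + g + g³/3) (x(g) = √(g + (4/3 + g*g²/3)) = √(g + (4/3 + g³/3)) = √(4/3 + g + g³/3))
√(-401 + x(-4))*(406 - 1244) = √(-401 + √(12 + 3*(-4)³ + 9*(-4))/3)*(406 - 1244) = √(-401 + √(12 + 3*(-64) - 36)/3)*(-838) = √(-401 + √(12 - 192 - 36)/3)*(-838) = √(-401 + √(-216)/3)*(-838) = √(-401 + (6*I*√6)/3)*(-838) = √(-401 + 2*I*√6)*(-838) = -838*√(-401 + 2*I*√6)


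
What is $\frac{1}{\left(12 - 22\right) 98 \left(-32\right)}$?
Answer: $\frac{1}{31360} \approx 3.1888 \cdot 10^{-5}$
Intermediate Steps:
$\frac{1}{\left(12 - 22\right) 98 \left(-32\right)} = \frac{1}{\left(-10\right) 98 \left(-32\right)} = \frac{1}{\left(-980\right) \left(-32\right)} = \frac{1}{31360}$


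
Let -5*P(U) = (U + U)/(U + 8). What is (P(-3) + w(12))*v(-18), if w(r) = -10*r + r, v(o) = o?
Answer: 48492/25 ≈ 1939.7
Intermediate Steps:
w(r) = -9*r
P(U) = -2*U/(5*(8 + U)) (P(U) = -(U + U)/(5*(U + 8)) = -2*U/(5*(8 + U)))
(P(-3) + w(12))*v(-18) = (-2*(-3)/(40 + 5*(-3)) - 9*12)*(-18) = (-2*(-3)/(40 - 15) - 108)*(-18) = (-2*(-3)/25 - 108)*(-18) = (-2*(-3)*1/25 - 108)*(-18) = (6/25 - 108)*(-18) = -2694/25*(-18) = 48492/25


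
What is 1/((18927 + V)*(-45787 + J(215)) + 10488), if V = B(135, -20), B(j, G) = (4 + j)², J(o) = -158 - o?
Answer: -1/1765517192 ≈ -5.6641e-10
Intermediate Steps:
V = 19321 (V = (4 + 135)² = 139² = 19321)
1/((18927 + V)*(-45787 + J(215)) + 10488) = 1/((18927 + 19321)*(-45787 + (-158 - 1*215)) + 10488) = 1/(38248*(-45787 + (-158 - 215)) + 10488) = 1/(38248*(-45787 - 373) + 10488) = 1/(38248*(-46160) + 10488) = 1/(-1765527680 + 10488) = 1/(-1765517192) = -1/1765517192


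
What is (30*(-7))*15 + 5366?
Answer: 2216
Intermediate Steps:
(30*(-7))*15 + 5366 = -210*15 + 5366 = -3150 + 5366 = 2216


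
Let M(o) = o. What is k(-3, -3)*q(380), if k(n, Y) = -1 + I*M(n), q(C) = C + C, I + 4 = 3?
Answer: 1520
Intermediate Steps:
I = -1 (I = -4 + 3 = -1)
q(C) = 2*C
k(n, Y) = -1 - n
k(-3, -3)*q(380) = (-1 - 1*(-3))*(2*380) = (-1 + 3)*760 = 2*760 = 1520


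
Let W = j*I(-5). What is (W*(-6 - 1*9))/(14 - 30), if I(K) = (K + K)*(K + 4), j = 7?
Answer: 525/8 ≈ 65.625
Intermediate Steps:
I(K) = 2*K*(4 + K) (I(K) = (2*K)*(4 + K) = 2*K*(4 + K))
W = 70 (W = 7*(2*(-5)*(4 - 5)) = 7*(2*(-5)*(-1)) = 7*10 = 70)
(W*(-6 - 1*9))/(14 - 30) = (70*(-6 - 1*9))/(14 - 30) = (70*(-6 - 9))/(-16) = (70*(-15))*(-1/16) = -1050*(-1/16) = 525/8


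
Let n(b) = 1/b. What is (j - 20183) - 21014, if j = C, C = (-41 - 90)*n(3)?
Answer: -123722/3 ≈ -41241.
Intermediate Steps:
C = -131/3 (C = (-41 - 90)/3 = -131*⅓ = -131/3 ≈ -43.667)
j = -131/3 ≈ -43.667
(j - 20183) - 21014 = (-131/3 - 20183) - 21014 = -60680/3 - 21014 = -123722/3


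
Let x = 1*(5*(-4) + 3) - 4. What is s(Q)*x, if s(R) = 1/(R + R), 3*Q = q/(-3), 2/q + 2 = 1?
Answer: -189/4 ≈ -47.250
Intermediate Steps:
q = -2 (q = 2/(-2 + 1) = 2/(-1) = 2*(-1) = -2)
Q = 2/9 (Q = (-2/(-3))/3 = (-2*(-⅓))/3 = (⅓)*(⅔) = 2/9 ≈ 0.22222)
s(R) = 1/(2*R)
x = -21 (x = 1*(-20 + 3) - 4 = 1*(-17) - 4 = -17 - 4 = -21)
s(Q)*x = (1/(2*(2/9)))*(-21) = ((½)*(9/2))*(-21) = (9/4)*(-21) = -189/4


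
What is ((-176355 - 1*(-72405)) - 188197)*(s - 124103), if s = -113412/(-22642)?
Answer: 410441222507479/11321 ≈ 3.6255e+10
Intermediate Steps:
s = 56706/11321 (s = -113412*(-1/22642) = 56706/11321 ≈ 5.0089)
((-176355 - 1*(-72405)) - 188197)*(s - 124103) = ((-176355 - 1*(-72405)) - 188197)*(56706/11321 - 124103) = ((-176355 + 72405) - 188197)*(-1404913357/11321) = (-103950 - 188197)*(-1404913357/11321) = -292147*(-1404913357/11321) = 410441222507479/11321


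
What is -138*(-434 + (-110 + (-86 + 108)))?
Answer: 72036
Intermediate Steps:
-138*(-434 + (-110 + (-86 + 108))) = -138*(-434 + (-110 + 22)) = -138*(-434 - 88) = -138*(-522) = 72036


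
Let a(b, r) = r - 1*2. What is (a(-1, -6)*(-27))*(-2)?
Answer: -432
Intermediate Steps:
a(b, r) = -2 + r (a(b, r) = r - 2 = -2 + r)
(a(-1, -6)*(-27))*(-2) = ((-2 - 6)*(-27))*(-2) = -8*(-27)*(-2) = 216*(-2) = -432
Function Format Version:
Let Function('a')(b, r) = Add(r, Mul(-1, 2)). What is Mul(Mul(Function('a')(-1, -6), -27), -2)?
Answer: -432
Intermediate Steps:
Function('a')(b, r) = Add(-2, r) (Function('a')(b, r) = Add(r, -2) = Add(-2, r))
Mul(Mul(Function('a')(-1, -6), -27), -2) = Mul(Mul(Add(-2, -6), -27), -2) = Mul(Mul(-8, -27), -2) = Mul(216, -2) = -432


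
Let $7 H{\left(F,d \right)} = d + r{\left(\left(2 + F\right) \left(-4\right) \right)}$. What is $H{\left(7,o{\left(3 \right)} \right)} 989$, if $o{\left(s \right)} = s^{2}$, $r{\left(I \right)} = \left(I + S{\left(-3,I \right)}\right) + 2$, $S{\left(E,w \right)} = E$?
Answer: $-3956$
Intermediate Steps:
$r{\left(I \right)} = -1 + I$ ($r{\left(I \right)} = \left(I - 3\right) + 2 = \left(-3 + I\right) + 2 = -1 + I$)
$H{\left(F,d \right)} = - \frac{9}{7} - \frac{4 F}{7} + \frac{d}{7}$ ($H{\left(F,d \right)} = \frac{d + \left(-1 + \left(2 + F\right) \left(-4\right)\right)}{7} = \frac{d - \left(9 + 4 F\right)}{7} = \frac{-9 + d - 4 F}{7} = - \frac{9}{7} - \frac{4 F}{7} + \frac{d}{7}$)
$H{\left(7,o{\left(3 \right)} \right)} 989 = \left(- \frac{9}{7} - 4 + \frac{3^{2}}{7}\right) 989 = \left(- \frac{9}{7} - 4 + \frac{1}{7} \cdot 9\right) 989 = \left(- \frac{9}{7} - 4 + \frac{9}{7}\right) 989 = \left(-4\right) 989 = -3956$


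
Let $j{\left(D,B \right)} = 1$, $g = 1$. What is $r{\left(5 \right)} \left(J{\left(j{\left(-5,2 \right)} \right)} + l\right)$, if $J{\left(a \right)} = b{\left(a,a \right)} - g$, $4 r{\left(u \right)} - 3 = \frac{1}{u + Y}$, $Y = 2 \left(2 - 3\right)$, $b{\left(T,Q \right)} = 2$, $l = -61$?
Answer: $-50$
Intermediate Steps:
$Y = -2$ ($Y = 2 \left(-1\right) = -2$)
$r{\left(u \right)} = \frac{3}{4} + \frac{1}{4 \left(-2 + u\right)}$ ($r{\left(u \right)} = \frac{3}{4} + \frac{1}{4 \left(u - 2\right)} = \frac{3}{4} + \frac{1}{4 \left(-2 + u\right)}$)
$J{\left(a \right)} = 1$ ($J{\left(a \right)} = 2 - 1 = 1$)
$r{\left(5 \right)} \left(J{\left(j{\left(-5,2 \right)} \right)} + l\right) = \frac{-5 + 3 \cdot 5}{4 \left(-2 + 5\right)} \left(1 - 61\right) = \frac{-5 + 15}{4 \cdot 3} \left(-60\right) = \frac{1}{4} \cdot \frac{1}{3} \cdot 10 \left(-60\right) = \frac{5}{6} \left(-60\right) = -50$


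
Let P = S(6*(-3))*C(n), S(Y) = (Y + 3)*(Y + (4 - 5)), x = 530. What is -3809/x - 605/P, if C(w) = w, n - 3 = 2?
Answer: -229939/30210 ≈ -7.6114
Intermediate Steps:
n = 5 (n = 3 + 2 = 5)
S(Y) = (-1 + Y)*(3 + Y) (S(Y) = (3 + Y)*(Y - 1) = (3 + Y)*(-1 + Y) = (-1 + Y)*(3 + Y))
P = 1425 (P = (-3 + (6*(-3))² + 2*(6*(-3)))*5 = (-3 + (-18)² + 2*(-18))*5 = (-3 + 324 - 36)*5 = 285*5 = 1425)
-3809/x - 605/P = -3809/530 - 605/1425 = -3809*1/530 - 605*1/1425 = -3809/530 - 121/285 = -229939/30210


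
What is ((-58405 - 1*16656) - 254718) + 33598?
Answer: -296181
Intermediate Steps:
((-58405 - 1*16656) - 254718) + 33598 = ((-58405 - 16656) - 254718) + 33598 = (-75061 - 254718) + 33598 = -329779 + 33598 = -296181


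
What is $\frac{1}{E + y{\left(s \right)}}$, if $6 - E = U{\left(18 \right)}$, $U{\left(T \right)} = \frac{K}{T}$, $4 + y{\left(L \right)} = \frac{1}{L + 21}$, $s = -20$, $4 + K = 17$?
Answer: $\frac{18}{41} \approx 0.43902$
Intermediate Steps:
$K = 13$ ($K = -4 + 17 = 13$)
$y{\left(L \right)} = -4 + \frac{1}{21 + L}$ ($y{\left(L \right)} = -4 + \frac{1}{L + 21} = -4 + \frac{1}{21 + L}$)
$U{\left(T \right)} = \frac{13}{T}$
$E = \frac{95}{18}$ ($E = 6 - \frac{13}{18} = \frac{95}{18} \approx 5.2778$)
$\frac{1}{E + y{\left(s \right)}} = \frac{1}{\frac{95}{18} + \frac{-83 - -80}{21 - 20}} = \frac{1}{\frac{95}{18} + \frac{-83 + 80}{1}} = \frac{1}{\frac{95}{18} + 1 \left(-3\right)} = \frac{1}{\frac{95}{18} - 3} = \frac{1}{\frac{41}{18}} = \frac{18}{41}$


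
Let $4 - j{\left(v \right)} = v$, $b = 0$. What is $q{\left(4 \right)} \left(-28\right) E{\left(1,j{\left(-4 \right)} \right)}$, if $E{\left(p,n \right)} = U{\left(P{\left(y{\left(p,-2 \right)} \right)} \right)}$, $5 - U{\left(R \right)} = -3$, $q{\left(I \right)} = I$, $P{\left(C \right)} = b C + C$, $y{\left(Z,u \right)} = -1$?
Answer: $-896$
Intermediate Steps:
$j{\left(v \right)} = 4 - v$
$P{\left(C \right)} = C$ ($P{\left(C \right)} = 0 C + C = 0 + C = C$)
$U{\left(R \right)} = 8$ ($U{\left(R \right)} = 5 - -3 = 5 + 3 = 8$)
$E{\left(p,n \right)} = 8$
$q{\left(4 \right)} \left(-28\right) E{\left(1,j{\left(-4 \right)} \right)} = 4 \left(-28\right) 8 = \left(-112\right) 8 = -896$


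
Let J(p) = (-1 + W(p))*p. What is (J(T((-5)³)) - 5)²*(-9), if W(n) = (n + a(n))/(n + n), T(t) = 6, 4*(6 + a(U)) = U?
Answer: -15129/16 ≈ -945.56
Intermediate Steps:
a(U) = -6 + U/4
W(n) = (-6 + 5*n/4)/(2*n) (W(n) = (n + (-6 + n/4))/(n + n) = (-6 + 5*n/4)/((2*n)) = (-6 + 5*n/4)*(1/(2*n)) = (-6 + 5*n/4)/(2*n))
J(p) = p*(-3/8 - 3/p) (J(p) = (-1 + (5/8 - 3/p))*p = (-3/8 - 3/p)*p = p*(-3/8 - 3/p))
(J(T((-5)³)) - 5)²*(-9) = ((-3 - 3/8*6) - 5)²*(-9) = ((-3 - 9/4) - 5)²*(-9) = (-21/4 - 5)²*(-9) = (-41/4)²*(-9) = (1681/16)*(-9) = -15129/16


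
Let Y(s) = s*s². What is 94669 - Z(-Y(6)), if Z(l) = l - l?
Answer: 94669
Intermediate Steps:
Y(s) = s³
Z(l) = 0
94669 - Z(-Y(6)) = 94669 - 1*0 = 94669 + 0 = 94669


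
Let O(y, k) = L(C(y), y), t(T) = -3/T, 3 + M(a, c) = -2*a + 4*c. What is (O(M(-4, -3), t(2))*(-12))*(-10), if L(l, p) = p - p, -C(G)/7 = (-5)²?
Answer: 0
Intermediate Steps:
M(a, c) = -3 - 2*a + 4*c (M(a, c) = -3 + (-2*a + 4*c) = -3 - 2*a + 4*c)
C(G) = -175 (C(G) = -7*(-5)² = -7*25 = -175)
L(l, p) = 0
O(y, k) = 0
(O(M(-4, -3), t(2))*(-12))*(-10) = (0*(-12))*(-10) = 0*(-10) = 0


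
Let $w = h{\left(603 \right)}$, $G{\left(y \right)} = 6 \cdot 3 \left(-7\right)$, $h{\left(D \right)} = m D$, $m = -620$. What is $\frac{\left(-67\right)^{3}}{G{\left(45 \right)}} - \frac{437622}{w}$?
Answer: $\frac{1562477716}{654255} \approx 2388.2$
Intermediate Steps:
$h{\left(D \right)} = - 620 D$
$G{\left(y \right)} = -126$ ($G{\left(y \right)} = 18 \left(-7\right) = -126$)
$w = -373860$ ($w = \left(-620\right) 603 = -373860$)
$\frac{\left(-67\right)^{3}}{G{\left(45 \right)}} - \frac{437622}{w} = \frac{\left(-67\right)^{3}}{-126} - \frac{437622}{-373860} = \left(-300763\right) \left(- \frac{1}{126}\right) - - \frac{72937}{62310} = \frac{300763}{126} + \frac{72937}{62310} = \frac{1562477716}{654255}$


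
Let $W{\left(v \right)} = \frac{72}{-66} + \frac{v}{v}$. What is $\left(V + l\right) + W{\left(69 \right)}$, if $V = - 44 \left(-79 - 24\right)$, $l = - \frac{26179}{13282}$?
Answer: $\frac{661833013}{146102} \approx 4529.9$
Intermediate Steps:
$W{\left(v \right)} = - \frac{1}{11}$ ($W{\left(v \right)} = 72 \left(- \frac{1}{66}\right) + 1 = - \frac{12}{11} + 1 = - \frac{1}{11}$)
$l = - \frac{26179}{13282}$ ($l = \left(-26179\right) \frac{1}{13282} = - \frac{26179}{13282} \approx -1.971$)
$V = 4532$ ($V = \left(-44\right) \left(-103\right) = 4532$)
$\left(V + l\right) + W{\left(69 \right)} = \left(4532 - \frac{26179}{13282}\right) - \frac{1}{11} = \frac{60167845}{13282} - \frac{1}{11} = \frac{661833013}{146102}$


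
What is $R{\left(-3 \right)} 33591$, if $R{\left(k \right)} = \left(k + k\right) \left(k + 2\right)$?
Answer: $201546$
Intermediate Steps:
$R{\left(k \right)} = 2 k \left(2 + k\right)$
$R{\left(-3 \right)} 33591 = 2 \left(-3\right) \left(2 - 3\right) 33591 = 2 \left(-3\right) \left(-1\right) 33591 = 6 \cdot 33591 = 201546$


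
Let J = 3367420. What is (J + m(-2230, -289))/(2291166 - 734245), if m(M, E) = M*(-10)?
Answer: 3389720/1556921 ≈ 2.1772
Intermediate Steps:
m(M, E) = -10*M
(J + m(-2230, -289))/(2291166 - 734245) = (3367420 - 10*(-2230))/(2291166 - 734245) = (3367420 + 22300)/1556921 = 3389720*(1/1556921) = 3389720/1556921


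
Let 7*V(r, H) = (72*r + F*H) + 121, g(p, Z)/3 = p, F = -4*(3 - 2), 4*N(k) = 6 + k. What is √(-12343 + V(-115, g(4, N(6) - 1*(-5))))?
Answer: 36*I*√511/7 ≈ 116.26*I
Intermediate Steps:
N(k) = 3/2 + k/4 (N(k) = (6 + k)/4 = 3/2 + k/4)
F = -4 (F = -4*1 = -4)
g(p, Z) = 3*p
V(r, H) = 121/7 - 4*H/7 + 72*r/7 (V(r, H) = ((72*r - 4*H) + 121)/7 = ((-4*H + 72*r) + 121)/7 = (121 - 4*H + 72*r)/7 = 121/7 - 4*H/7 + 72*r/7)
√(-12343 + V(-115, g(4, N(6) - 1*(-5)))) = √(-12343 + (121/7 - 12*4/7 + (72/7)*(-115))) = √(-12343 + (121/7 - 4/7*12 - 8280/7)) = √(-12343 + (121/7 - 48/7 - 8280/7)) = √(-12343 - 8207/7) = √(-94608/7) = 36*I*√511/7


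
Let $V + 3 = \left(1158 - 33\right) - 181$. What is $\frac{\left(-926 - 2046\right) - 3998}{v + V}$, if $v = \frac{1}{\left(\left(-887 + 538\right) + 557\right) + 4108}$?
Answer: $- \frac{30082520}{4061357} \approx -7.407$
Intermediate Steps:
$V = 941$ ($V = -3 + \left(\left(1158 - 33\right) - 181\right) = -3 + \left(1125 - 181\right) = -3 + 944 = 941$)
$v = \frac{1}{4316}$ ($v = \frac{1}{\left(-349 + 557\right) + 4108} = \frac{1}{208 + 4108} = \frac{1}{4316} \approx 0.0002317$)
$\frac{\left(-926 - 2046\right) - 3998}{v + V} = \frac{\left(-926 - 2046\right) - 3998}{\frac{1}{4316} + 941} = \frac{\left(-926 - 2046\right) - 3998}{\frac{4061357}{4316}} = \left(-2972 - 3998\right) \frac{4316}{4061357} = \left(-6970\right) \frac{4316}{4061357} = - \frac{30082520}{4061357}$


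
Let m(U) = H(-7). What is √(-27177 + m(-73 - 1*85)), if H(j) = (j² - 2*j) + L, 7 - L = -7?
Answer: 10*I*√271 ≈ 164.62*I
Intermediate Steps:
L = 14 (L = 7 - 1*(-7) = 7 + 7 = 14)
H(j) = 14 + j² - 2*j (H(j) = (j² - 2*j) + 14 = 14 + j² - 2*j)
m(U) = 77 (m(U) = 14 + (-7)² - 2*(-7) = 14 + 49 + 14 = 77)
√(-27177 + m(-73 - 1*85)) = √(-27177 + 77) = √(-27100) = 10*I*√271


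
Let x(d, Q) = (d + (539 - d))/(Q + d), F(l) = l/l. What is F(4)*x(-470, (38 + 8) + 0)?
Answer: -539/424 ≈ -1.2712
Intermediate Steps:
F(l) = 1
x(d, Q) = 539/(Q + d)
F(4)*x(-470, (38 + 8) + 0) = 1*(539/(((38 + 8) + 0) - 470)) = 1*(539/((46 + 0) - 470)) = 1*(539/(46 - 470)) = 1*(539/(-424)) = 1*(539*(-1/424)) = 1*(-539/424) = -539/424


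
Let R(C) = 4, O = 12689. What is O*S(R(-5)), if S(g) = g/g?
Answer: 12689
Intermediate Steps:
S(g) = 1
O*S(R(-5)) = 12689*1 = 12689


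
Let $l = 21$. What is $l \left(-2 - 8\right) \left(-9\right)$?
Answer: $1890$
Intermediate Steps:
$l \left(-2 - 8\right) \left(-9\right) = 21 \left(-2 - 8\right) \left(-9\right) = 21 \left(-10\right) \left(-9\right) = \left(-210\right) \left(-9\right) = 1890$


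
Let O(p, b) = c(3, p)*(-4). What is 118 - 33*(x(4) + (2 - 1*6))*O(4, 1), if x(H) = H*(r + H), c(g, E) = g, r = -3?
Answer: 118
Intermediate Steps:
x(H) = H*(-3 + H)
O(p, b) = -12 (O(p, b) = 3*(-4) = -12)
118 - 33*(x(4) + (2 - 1*6))*O(4, 1) = 118 - 33*(4*(-3 + 4) + (2 - 1*6))*(-12) = 118 - 33*(4*1 + (2 - 6))*(-12) = 118 - 33*(4 - 4)*(-12) = 118 - 0*(-12) = 118 - 33*0 = 118 + 0 = 118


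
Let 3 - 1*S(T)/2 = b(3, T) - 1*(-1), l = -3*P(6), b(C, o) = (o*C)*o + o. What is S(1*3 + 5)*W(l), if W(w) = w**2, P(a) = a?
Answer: -128304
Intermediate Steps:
b(C, o) = o + C*o**2 (b(C, o) = (C*o)*o + o = C*o**2 + o = o + C*o**2)
l = -18 (l = -3*6 = -18)
S(T) = 4 - 2*T*(1 + 3*T) (S(T) = 6 - 2*(T*(1 + 3*T) - 1*(-1)) = 6 - 2*(T*(1 + 3*T) + 1) = 6 - 2*(1 + T*(1 + 3*T)) = 6 + (-2 - 2*T*(1 + 3*T)) = 4 - 2*T*(1 + 3*T))
S(1*3 + 5)*W(l) = (4 - 2*(1*3 + 5)*(1 + 3*(1*3 + 5)))*(-18)**2 = (4 - 2*(3 + 5)*(1 + 3*(3 + 5)))*324 = (4 - 2*8*(1 + 3*8))*324 = (4 - 2*8*(1 + 24))*324 = (4 - 2*8*25)*324 = (4 - 400)*324 = -396*324 = -128304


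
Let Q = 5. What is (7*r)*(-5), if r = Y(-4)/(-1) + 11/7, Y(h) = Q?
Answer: 120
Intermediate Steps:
Y(h) = 5
r = -24/7 (r = 5/(-1) + 11/7 = 5*(-1) + 11*(1/7) = -5 + 11/7 = -24/7 ≈ -3.4286)
(7*r)*(-5) = (7*(-24/7))*(-5) = -24*(-5) = 120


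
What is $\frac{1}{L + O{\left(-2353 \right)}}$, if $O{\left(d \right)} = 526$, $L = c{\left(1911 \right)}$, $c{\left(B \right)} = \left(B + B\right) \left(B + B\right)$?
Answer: $\frac{1}{14608210} \approx 6.8455 \cdot 10^{-8}$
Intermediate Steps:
$c{\left(B \right)} = 4 B^{2}$ ($c{\left(B \right)} = 2 B 2 B = 4 B^{2}$)
$L = 14607684$ ($L = 4 \cdot 1911^{2} = 4 \cdot 3651921 = 14607684$)
$\frac{1}{L + O{\left(-2353 \right)}} = \frac{1}{14607684 + 526} = \frac{1}{14608210}$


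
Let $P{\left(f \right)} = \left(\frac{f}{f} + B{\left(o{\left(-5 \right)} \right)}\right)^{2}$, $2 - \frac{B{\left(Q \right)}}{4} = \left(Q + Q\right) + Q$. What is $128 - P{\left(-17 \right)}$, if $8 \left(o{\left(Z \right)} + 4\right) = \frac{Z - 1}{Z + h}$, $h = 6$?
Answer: $-4228$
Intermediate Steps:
$o{\left(Z \right)} = -4 + \frac{-1 + Z}{8 \left(6 + Z\right)}$ ($o{\left(Z \right)} = -4 + \frac{\left(Z - 1\right) \frac{1}{Z + 6}}{8} = -4 + \frac{\left(-1 + Z\right) \frac{1}{6 + Z}}{8} = -4 + \frac{\frac{1}{6 + Z} \left(-1 + Z\right)}{8} = -4 + \frac{-1 + Z}{8 \left(6 + Z\right)}$)
$B{\left(Q \right)} = 8 - 12 Q$ ($B{\left(Q \right)} = 8 - 4 \left(\left(Q + Q\right) + Q\right) = 8 - 4 \left(2 Q + Q\right) = 8 - 4 \cdot 3 Q = 8 - 12 Q$)
$P{\left(f \right)} = 4356$ ($P{\left(f \right)} = \left(\frac{f}{f} - \left(-8 + 12 \frac{-193 - -155}{8 \left(6 - 5\right)}\right)\right)^{2} = \left(1 - \left(-8 + 12 \frac{-193 + 155}{8 \cdot 1}\right)\right)^{2} = \left(1 - \left(-8 + 12 \cdot \frac{1}{8} \cdot 1 \left(-38\right)\right)\right)^{2} = \left(1 + \left(8 - -57\right)\right)^{2} = \left(1 + \left(8 + 57\right)\right)^{2} = \left(1 + 65\right)^{2} = 66^{2} = 4356$)
$128 - P{\left(-17 \right)} = 128 - 4356 = -4228$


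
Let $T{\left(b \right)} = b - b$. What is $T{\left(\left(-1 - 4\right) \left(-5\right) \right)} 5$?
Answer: $0$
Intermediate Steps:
$T{\left(b \right)} = 0$
$T{\left(\left(-1 - 4\right) \left(-5\right) \right)} 5 = 0 \cdot 5 = 0$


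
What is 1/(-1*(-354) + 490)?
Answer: 1/844 ≈ 0.0011848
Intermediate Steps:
1/(-1*(-354) + 490) = 1/(354 + 490) = 1/844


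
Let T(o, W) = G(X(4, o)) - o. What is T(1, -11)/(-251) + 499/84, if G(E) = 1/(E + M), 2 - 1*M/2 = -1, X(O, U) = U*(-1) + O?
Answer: 375971/63252 ≈ 5.9440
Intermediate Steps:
X(O, U) = O - U (X(O, U) = -U + O = O - U)
M = 6 (M = 4 - 2*(-1) = 4 + 2 = 6)
G(E) = 1/(6 + E) (G(E) = 1/(E + 6) = 1/(6 + E))
T(o, W) = 1/(10 - o) - o (T(o, W) = 1/(6 + (4 - o)) - o = 1/(10 - o) - o)
T(1, -11)/(-251) + 499/84 = ((-1 - 1*1*(-10 + 1))/(-10 + 1))/(-251) + 499/84 = ((-1 - 1*1*(-9))/(-9))*(-1/251) + 499*(1/84) = -(-1 + 9)/9*(-1/251) + 499/84 = -⅑*8*(-1/251) + 499/84 = -8/9*(-1/251) + 499/84 = 8/2259 + 499/84 = 375971/63252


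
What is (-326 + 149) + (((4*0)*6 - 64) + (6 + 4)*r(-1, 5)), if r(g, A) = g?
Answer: -251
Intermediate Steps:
(-326 + 149) + (((4*0)*6 - 64) + (6 + 4)*r(-1, 5)) = (-326 + 149) + (((4*0)*6 - 64) + (6 + 4)*(-1)) = -177 + ((0*6 - 64) + 10*(-1)) = -177 + ((0 - 64) - 10) = -177 + (-64 - 10) = -177 - 74 = -251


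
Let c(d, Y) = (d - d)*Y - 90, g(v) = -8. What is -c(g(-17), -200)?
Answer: 90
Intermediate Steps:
c(d, Y) = -90 (c(d, Y) = 0*Y - 90 = 0 - 90 = -90)
-c(g(-17), -200) = -1*(-90) = 90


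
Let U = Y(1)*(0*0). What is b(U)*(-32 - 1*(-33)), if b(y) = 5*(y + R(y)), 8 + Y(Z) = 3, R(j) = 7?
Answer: 35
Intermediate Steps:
Y(Z) = -5 (Y(Z) = -8 + 3 = -5)
U = 0 (U = -0*0 = -5*0 = 0)
b(y) = 35 + 5*y (b(y) = 5*(y + 7) = 5*(7 + y) = 35 + 5*y)
b(U)*(-32 - 1*(-33)) = (35 + 5*0)*(-32 - 1*(-33)) = (35 + 0)*(-32 + 33) = 35*1 = 35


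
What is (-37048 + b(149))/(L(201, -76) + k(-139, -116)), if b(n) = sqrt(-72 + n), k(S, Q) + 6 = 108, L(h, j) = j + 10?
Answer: -9262/9 + sqrt(77)/36 ≈ -1028.9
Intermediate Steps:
L(h, j) = 10 + j
k(S, Q) = 102 (k(S, Q) = -6 + 108 = 102)
(-37048 + b(149))/(L(201, -76) + k(-139, -116)) = (-37048 + sqrt(-72 + 149))/((10 - 76) + 102) = (-37048 + sqrt(77))/(-66 + 102) = (-37048 + sqrt(77))/36 = (-37048 + sqrt(77))*(1/36) = -9262/9 + sqrt(77)/36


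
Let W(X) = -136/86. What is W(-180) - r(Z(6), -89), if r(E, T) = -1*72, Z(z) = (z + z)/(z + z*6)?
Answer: 3028/43 ≈ 70.419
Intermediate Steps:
W(X) = -68/43 (W(X) = -136*1/86 = -68/43)
Z(z) = 2/7 (Z(z) = (2*z)/(z + 6*z) = (2*z)/((7*z)) = (2*z)*(1/(7*z)) = 2/7)
r(E, T) = -72
W(-180) - r(Z(6), -89) = -68/43 - 1*(-72) = -68/43 + 72 = 3028/43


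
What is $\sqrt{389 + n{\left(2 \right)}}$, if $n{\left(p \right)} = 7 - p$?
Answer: $\sqrt{394} \approx 19.849$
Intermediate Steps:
$\sqrt{389 + n{\left(2 \right)}} = \sqrt{389 + \left(7 - 2\right)} = \sqrt{389 + 5} = \sqrt{394}$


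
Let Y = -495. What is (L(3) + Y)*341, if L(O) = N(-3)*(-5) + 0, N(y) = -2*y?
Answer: -179025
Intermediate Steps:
L(O) = -30 (L(O) = -2*(-3)*(-5) + 0 = 6*(-5) + 0 = -30 + 0 = -30)
(L(3) + Y)*341 = (-30 - 495)*341 = -525*341 = -179025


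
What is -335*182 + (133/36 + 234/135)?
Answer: -10973623/180 ≈ -60965.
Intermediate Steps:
-335*182 + (133/36 + 234/135) = -60970 + (133*(1/36) + 234*(1/135)) = -60970 + (133/36 + 26/15) = -60970 + 977/180 = -10973623/180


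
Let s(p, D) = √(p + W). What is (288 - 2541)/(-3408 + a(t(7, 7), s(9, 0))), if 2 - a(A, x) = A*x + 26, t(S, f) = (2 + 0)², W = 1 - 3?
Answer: 966537/1472314 - 2253*√7/2944628 ≈ 0.65445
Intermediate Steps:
W = -2
t(S, f) = 4 (t(S, f) = 2² = 4)
s(p, D) = √(-2 + p) (s(p, D) = √(p - 2) = √(-2 + p))
a(A, x) = -24 - A*x (a(A, x) = 2 - (A*x + 26) = 2 - (26 + A*x) = 2 + (-26 - A*x) = -24 - A*x)
(288 - 2541)/(-3408 + a(t(7, 7), s(9, 0))) = (288 - 2541)/(-3408 + (-24 - 1*4*√(-2 + 9))) = -2253/(-3408 + (-24 - 1*4*√7)) = -2253/(-3408 + (-24 - 4*√7)) = -2253/(-3432 - 4*√7)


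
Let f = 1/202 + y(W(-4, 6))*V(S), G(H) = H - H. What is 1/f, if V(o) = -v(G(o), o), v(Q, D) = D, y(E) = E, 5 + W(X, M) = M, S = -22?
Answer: 202/4445 ≈ 0.045444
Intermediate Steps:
G(H) = 0
W(X, M) = -5 + M
V(o) = -o
f = 4445/202 (f = 1/202 + (-5 + 6)*(-1*(-22)) = 1/202 + 1*22 = 1/202 + 22 = 4445/202 ≈ 22.005)
1/f = 1/(4445/202) = 202/4445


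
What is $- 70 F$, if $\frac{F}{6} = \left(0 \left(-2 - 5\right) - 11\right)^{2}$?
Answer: $-50820$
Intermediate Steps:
$F = 726$ ($F = 6 \left(0 \left(-2 - 5\right) - 11\right)^{2} = 6 \left(0 \left(-7\right) - 11\right)^{2} = 6 \left(0 - 11\right)^{2} = 6 \left(-11\right)^{2} = 6 \cdot 121 = 726$)
$- 70 F = \left(-70\right) 726 = -50820$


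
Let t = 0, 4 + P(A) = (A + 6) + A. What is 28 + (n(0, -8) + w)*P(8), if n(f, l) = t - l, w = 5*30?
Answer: 2872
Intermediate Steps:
P(A) = 2 + 2*A (P(A) = -4 + ((A + 6) + A) = -4 + ((6 + A) + A) = -4 + (6 + 2*A) = 2 + 2*A)
w = 150
n(f, l) = -l (n(f, l) = 0 - l = -l)
28 + (n(0, -8) + w)*P(8) = 28 + (-1*(-8) + 150)*(2 + 2*8) = 28 + (8 + 150)*(2 + 16) = 28 + 158*18 = 28 + 2844 = 2872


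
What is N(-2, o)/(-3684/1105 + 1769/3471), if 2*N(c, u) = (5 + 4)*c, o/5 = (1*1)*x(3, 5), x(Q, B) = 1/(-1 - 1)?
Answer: 2655315/833263 ≈ 3.1866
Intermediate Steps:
x(Q, B) = -1/2 (x(Q, B) = 1/(-2) = -1/2)
o = -5/2 (o = 5*((1*1)*(-1/2)) = 5*(1*(-1/2)) = 5*(-1/2) = -5/2 ≈ -2.5000)
N(c, u) = 9*c/2 (N(c, u) = ((5 + 4)*c)/2 = (9*c)/2 = 9*c/2)
N(-2, o)/(-3684/1105 + 1769/3471) = ((9/2)*(-2))/(-3684/1105 + 1769/3471) = -9/(-3684*1/1105 + 1769*(1/3471)) = -9/(-3684/1105 + 1769/3471) = -9/(-833263/295035) = -9*(-295035/833263) = 2655315/833263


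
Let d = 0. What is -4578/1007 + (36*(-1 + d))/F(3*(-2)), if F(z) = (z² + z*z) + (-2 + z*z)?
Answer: -4920/1007 ≈ -4.8858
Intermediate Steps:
F(z) = -2 + 3*z² (F(z) = (z² + z²) + (-2 + z²) = 2*z² + (-2 + z²) = -2 + 3*z²)
-4578/1007 + (36*(-1 + d))/F(3*(-2)) = -4578/1007 + (36*(-1 + 0))/(-2 + 3*(3*(-2))²) = -4578*1/1007 + (36*(-1))/(-2 + 3*(-6)²) = -4578/1007 - 36/(-2 + 3*36) = -4578/1007 - 36/(-2 + 108) = -4578/1007 - 36/106 = -4578/1007 - 36*1/106 = -4578/1007 - 18/53 = -4920/1007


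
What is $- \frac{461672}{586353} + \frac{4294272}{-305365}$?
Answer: $- \frac{2658937740296}{179051683845} \approx -14.85$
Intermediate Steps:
$- \frac{461672}{586353} + \frac{4294272}{-305365} = \left(-461672\right) \frac{1}{586353} + 4294272 \left(- \frac{1}{305365}\right) = - \frac{461672}{586353} - \frac{4294272}{305365} = - \frac{2658937740296}{179051683845}$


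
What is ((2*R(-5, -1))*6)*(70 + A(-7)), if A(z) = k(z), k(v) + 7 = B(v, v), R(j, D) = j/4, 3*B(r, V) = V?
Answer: -910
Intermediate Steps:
B(r, V) = V/3
R(j, D) = j/4 (R(j, D) = j*(¼) = j/4)
k(v) = -7 + v/3
A(z) = -7 + z/3
((2*R(-5, -1))*6)*(70 + A(-7)) = ((2*((¼)*(-5)))*6)*(70 + (-7 + (⅓)*(-7))) = ((2*(-5/4))*6)*(70 + (-7 - 7/3)) = (-5/2*6)*(70 - 28/3) = -15*182/3 = -910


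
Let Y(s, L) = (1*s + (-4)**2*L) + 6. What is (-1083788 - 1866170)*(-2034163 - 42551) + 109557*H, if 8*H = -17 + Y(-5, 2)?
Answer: 6126219297126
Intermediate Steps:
Y(s, L) = 6 + s + 16*L (Y(s, L) = (s + 16*L) + 6 = 6 + s + 16*L)
H = 2 (H = (-17 + (6 - 5 + 16*2))/8 = (-17 + (6 - 5 + 32))/8 = (-17 + 33)/8 = (1/8)*16 = 2)
(-1083788 - 1866170)*(-2034163 - 42551) + 109557*H = (-1083788 - 1866170)*(-2034163 - 42551) + 109557*2 = -2949958*(-2076714) + 219114 = 6126219078012 + 219114 = 6126219297126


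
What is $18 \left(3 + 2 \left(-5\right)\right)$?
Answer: $-126$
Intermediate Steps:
$18 \left(3 + 2 \left(-5\right)\right) = 18 \left(3 - 10\right) = 18 \left(-7\right) = -126$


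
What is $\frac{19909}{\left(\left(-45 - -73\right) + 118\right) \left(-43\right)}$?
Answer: $- \frac{463}{146} \approx -3.1712$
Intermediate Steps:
$\frac{19909}{\left(\left(-45 - -73\right) + 118\right) \left(-43\right)} = \frac{19909}{\left(\left(-45 + 73\right) + 118\right) \left(-43\right)} = \frac{19909}{\left(28 + 118\right) \left(-43\right)} = \frac{19909}{146 \left(-43\right)} = \frac{19909}{-6278} = 19909 \left(- \frac{1}{6278}\right) = - \frac{463}{146}$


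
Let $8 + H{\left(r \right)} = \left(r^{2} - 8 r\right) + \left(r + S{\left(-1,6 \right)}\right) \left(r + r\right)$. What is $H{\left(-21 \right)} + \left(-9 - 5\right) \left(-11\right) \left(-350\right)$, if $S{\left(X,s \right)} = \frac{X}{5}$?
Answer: $- \frac{262043}{5} \approx -52409.0$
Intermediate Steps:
$S{\left(X,s \right)} = \frac{X}{5}$ ($S{\left(X,s \right)} = X \frac{1}{5} = \frac{X}{5}$)
$H{\left(r \right)} = -8 + r^{2} - 8 r + 2 r \left(- \frac{1}{5} + r\right)$ ($H{\left(r \right)} = -8 + \left(\left(r^{2} - 8 r\right) + \left(r + \frac{1}{5} \left(-1\right)\right) \left(r + r\right)\right) = -8 + \left(\left(r^{2} - 8 r\right) + \left(r - \frac{1}{5}\right) 2 r\right) = -8 + \left(\left(r^{2} - 8 r\right) + \left(- \frac{1}{5} + r\right) 2 r\right) = -8 + \left(\left(r^{2} - 8 r\right) + 2 r \left(- \frac{1}{5} + r\right)\right) = -8 + \left(r^{2} - 8 r + 2 r \left(- \frac{1}{5} + r\right)\right) = -8 + r^{2} - 8 r + 2 r \left(- \frac{1}{5} + r\right)$)
$H{\left(-21 \right)} + \left(-9 - 5\right) \left(-11\right) \left(-350\right) = \left(-8 + 3 \left(-21\right)^{2} - - \frac{882}{5}\right) + \left(-9 - 5\right) \left(-11\right) \left(-350\right) = \left(-8 + 3 \cdot 441 + \frac{882}{5}\right) + \left(-14\right) \left(-11\right) \left(-350\right) = \left(-8 + 1323 + \frac{882}{5}\right) + 154 \left(-350\right) = \frac{7457}{5} - 53900 = - \frac{262043}{5}$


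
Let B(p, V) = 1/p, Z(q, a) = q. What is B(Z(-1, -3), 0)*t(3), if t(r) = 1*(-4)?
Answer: 4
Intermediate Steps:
t(r) = -4
B(Z(-1, -3), 0)*t(3) = -4/(-1) = -1*(-4) = 4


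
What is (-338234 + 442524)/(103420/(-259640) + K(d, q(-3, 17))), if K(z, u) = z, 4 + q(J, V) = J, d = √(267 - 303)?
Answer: -1400195913076/1218780581 - 21091483283952*I/1218780581 ≈ -1148.8 - 17305.0*I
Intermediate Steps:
d = 6*I (d = √(-36) = 6*I ≈ 6.0*I)
q(J, V) = -4 + J
(-338234 + 442524)/(103420/(-259640) + K(d, q(-3, 17))) = (-338234 + 442524)/(103420/(-259640) + 6*I) = 104290/(103420*(-1/259640) + 6*I) = 104290/(-5171/12982 + 6*I) = 104290*(168532324*(-5171/12982 - 6*I)/6093902905) = 3515247213992*(-5171/12982 - 6*I)/1218780581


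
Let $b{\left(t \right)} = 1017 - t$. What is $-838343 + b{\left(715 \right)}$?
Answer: $-838041$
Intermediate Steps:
$-838343 + b{\left(715 \right)} = -838343 + \left(1017 - 715\right) = -838343 + 302 = -838041$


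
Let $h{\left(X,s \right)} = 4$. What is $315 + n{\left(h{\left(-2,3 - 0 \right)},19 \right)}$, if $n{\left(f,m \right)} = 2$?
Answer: $317$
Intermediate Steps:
$315 + n{\left(h{\left(-2,3 - 0 \right)},19 \right)} = 315 + 2 = 317$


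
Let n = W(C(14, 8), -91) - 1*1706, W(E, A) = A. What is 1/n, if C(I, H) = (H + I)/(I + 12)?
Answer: -1/1797 ≈ -0.00055648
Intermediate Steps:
C(I, H) = (H + I)/(12 + I)
n = -1797 (n = -91 - 1*1706 = -91 - 1706 = -1797)
1/n = 1/(-1797) = -1/1797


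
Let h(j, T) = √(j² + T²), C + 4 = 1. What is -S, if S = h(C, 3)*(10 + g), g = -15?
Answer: 15*√2 ≈ 21.213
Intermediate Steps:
C = -3 (C = -4 + 1 = -3)
h(j, T) = √(T² + j²)
S = -15*√2 (S = √(3² + (-3)²)*(10 - 15) = √(9 + 9)*(-5) = √18*(-5) = (3*√2)*(-5) = -15*√2 ≈ -21.213)
-S = -(-15)*√2 = 15*√2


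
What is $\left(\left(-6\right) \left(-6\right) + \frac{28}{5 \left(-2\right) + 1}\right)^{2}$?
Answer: $\frac{87616}{81} \approx 1081.7$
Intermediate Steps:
$\left(\left(-6\right) \left(-6\right) + \frac{28}{5 \left(-2\right) + 1}\right)^{2} = \left(36 + \frac{28}{-10 + 1}\right)^{2} = \left(36 + \frac{28}{-9}\right)^{2} = \left(36 + 28 \left(- \frac{1}{9}\right)\right)^{2} = \left(36 - \frac{28}{9}\right)^{2} = \left(\frac{296}{9}\right)^{2} = \frac{87616}{81}$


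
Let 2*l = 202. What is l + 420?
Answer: 521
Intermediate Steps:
l = 101 (l = (½)*202 = 101)
l + 420 = 101 + 420 = 521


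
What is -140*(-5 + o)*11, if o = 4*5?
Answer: -23100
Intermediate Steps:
o = 20
-140*(-5 + o)*11 = -140*(-5 + 20)*11 = -2100*11 = -140*165 = -23100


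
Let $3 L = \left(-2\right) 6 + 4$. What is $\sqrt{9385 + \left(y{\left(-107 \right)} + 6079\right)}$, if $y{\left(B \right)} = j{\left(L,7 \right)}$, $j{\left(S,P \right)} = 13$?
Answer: $\sqrt{15477} \approx 124.41$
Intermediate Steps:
$L = - \frac{8}{3}$ ($L = \frac{\left(-2\right) 6 + 4}{3} = \frac{-12 + 4}{3} = \frac{1}{3} \left(-8\right) = - \frac{8}{3} \approx -2.6667$)
$y{\left(B \right)} = 13$
$\sqrt{9385 + \left(y{\left(-107 \right)} + 6079\right)} = \sqrt{9385 + \left(13 + 6079\right)} = \sqrt{9385 + 6092} = \sqrt{15477}$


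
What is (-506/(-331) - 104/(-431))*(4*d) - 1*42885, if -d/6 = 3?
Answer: -6136197705/142661 ≈ -43012.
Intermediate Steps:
d = -18 (d = -6*3 = -18)
(-506/(-331) - 104/(-431))*(4*d) - 1*42885 = (-506/(-331) - 104/(-431))*(4*(-18)) - 1*42885 = (-506*(-1/331) - 104*(-1/431))*(-72) - 42885 = (506/331 + 104/431)*(-72) - 42885 = (252510/142661)*(-72) - 42885 = -18180720/142661 - 42885 = -6136197705/142661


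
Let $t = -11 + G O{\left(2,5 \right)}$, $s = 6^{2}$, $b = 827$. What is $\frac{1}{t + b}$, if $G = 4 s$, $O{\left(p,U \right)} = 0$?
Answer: $\frac{1}{816} \approx 0.0012255$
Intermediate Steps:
$s = 36$
$G = 144$ ($G = 4 \cdot 36 = 144$)
$t = -11$ ($t = -11 + 144 \cdot 0 = -11 + 0 = -11$)
$\frac{1}{t + b} = \frac{1}{-11 + 827} = \frac{1}{816}$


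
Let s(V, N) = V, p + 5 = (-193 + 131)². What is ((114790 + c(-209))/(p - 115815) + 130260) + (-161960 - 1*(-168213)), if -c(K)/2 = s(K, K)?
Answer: 1910758060/13997 ≈ 1.3651e+5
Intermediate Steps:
p = 3839 (p = -5 + (-193 + 131)² = -5 + (-62)² = -5 + 3844 = 3839)
c(K) = -2*K
((114790 + c(-209))/(p - 115815) + 130260) + (-161960 - 1*(-168213)) = ((114790 - 2*(-209))/(3839 - 115815) + 130260) + (-161960 - 1*(-168213)) = ((114790 + 418)/(-111976) + 130260) + (-161960 + 168213) = (115208*(-1/111976) + 130260) + 6253 = (-14401/13997 + 130260) + 6253 = 1823234819/13997 + 6253 = 1910758060/13997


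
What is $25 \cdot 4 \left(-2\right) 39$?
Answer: $-7800$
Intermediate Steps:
$25 \cdot 4 \left(-2\right) 39 = 25 \left(-8\right) 39 = \left(-200\right) 39 = -7800$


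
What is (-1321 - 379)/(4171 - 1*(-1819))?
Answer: -170/599 ≈ -0.28381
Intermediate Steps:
(-1321 - 379)/(4171 - 1*(-1819)) = -1700/(4171 + 1819) = -1700/5990 = -1700*1/5990 = -170/599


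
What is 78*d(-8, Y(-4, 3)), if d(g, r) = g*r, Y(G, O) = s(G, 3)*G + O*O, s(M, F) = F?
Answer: 1872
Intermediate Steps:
Y(G, O) = O² + 3*G (Y(G, O) = 3*G + O*O = 3*G + O² = O² + 3*G)
78*d(-8, Y(-4, 3)) = 78*(-8*(3² + 3*(-4))) = 78*(-8*(9 - 12)) = 78*(-8*(-3)) = 78*24 = 1872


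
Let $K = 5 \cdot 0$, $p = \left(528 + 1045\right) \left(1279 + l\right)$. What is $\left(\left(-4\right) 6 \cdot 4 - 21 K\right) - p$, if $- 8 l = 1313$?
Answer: $- \frac{14030355}{8} \approx -1.7538 \cdot 10^{6}$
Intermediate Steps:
$l = - \frac{1313}{8}$ ($l = \left(- \frac{1}{8}\right) 1313 = - \frac{1313}{8} \approx -164.13$)
$p = \frac{14029587}{8}$ ($p = \left(528 + 1045\right) \left(1279 - \frac{1313}{8}\right) = 1573 \cdot \frac{8919}{8} = \frac{14029587}{8} \approx 1.7537 \cdot 10^{6}$)
$K = 0$
$\left(\left(-4\right) 6 \cdot 4 - 21 K\right) - p = \left(\left(-4\right) 6 \cdot 4 - 0\right) - \frac{14029587}{8} = \left(\left(-24\right) 4 + 0\right) - \frac{14029587}{8} = \left(-96 + 0\right) - \frac{14029587}{8} = -96 - \frac{14029587}{8} = - \frac{14030355}{8}$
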